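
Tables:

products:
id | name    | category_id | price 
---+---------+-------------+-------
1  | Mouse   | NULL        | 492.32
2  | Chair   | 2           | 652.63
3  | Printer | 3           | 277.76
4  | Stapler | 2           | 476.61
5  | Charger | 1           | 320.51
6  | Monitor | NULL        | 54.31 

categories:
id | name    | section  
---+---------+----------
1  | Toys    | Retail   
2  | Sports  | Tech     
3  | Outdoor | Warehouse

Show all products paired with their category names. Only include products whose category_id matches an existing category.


INNER JOIN keeps only products rows whose category_id matches an id in categories. Walk through each product:
  - product 1 (Mouse): category_id=NULL, no match -> dropped
  - product 2 (Chair): category_id=2 -> matches Sports
  - product 3 (Printer): category_id=3 -> matches Outdoor
  - product 4 (Stapler): category_id=2 -> matches Sports
  - product 5 (Charger): category_id=1 -> matches Toys
  - product 6 (Monitor): category_id=NULL, no match -> dropped
So 2 of 6 rows are dropped.

SQL:
SELECT a.name, b.name AS category
FROM products a
INNER JOIN categories b ON a.category_id = b.id

Result:
name    | category
--------+---------
Chair   | Sports  
Printer | Outdoor 
Stapler | Sports  
Charger | Toys    


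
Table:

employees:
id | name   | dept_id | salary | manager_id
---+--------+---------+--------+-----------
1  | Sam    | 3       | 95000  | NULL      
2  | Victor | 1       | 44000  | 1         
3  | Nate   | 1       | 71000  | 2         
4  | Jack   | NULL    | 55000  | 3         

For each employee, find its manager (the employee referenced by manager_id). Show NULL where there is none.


This is a self-join: employees is joined to a second copy of itself, matching each row's manager_id to another row's id. Use LEFT JOIN so rows with manager_id=NULL are kept.
  - employee 1 (Sam): manager_id=NULL -> NULL
  - employee 2 (Victor): manager_id=1 -> Sam
  - employee 3 (Nate): manager_id=2 -> Victor
  - employee 4 (Jack): manager_id=3 -> Nate

SQL:
SELECT a.name AS item, b.name AS manager
FROM employees a
LEFT JOIN employees b ON a.manager_id = b.id

Result:
item   | manager
-------+--------
Sam    | NULL   
Victor | Sam    
Nate   | Victor 
Jack   | Nate   


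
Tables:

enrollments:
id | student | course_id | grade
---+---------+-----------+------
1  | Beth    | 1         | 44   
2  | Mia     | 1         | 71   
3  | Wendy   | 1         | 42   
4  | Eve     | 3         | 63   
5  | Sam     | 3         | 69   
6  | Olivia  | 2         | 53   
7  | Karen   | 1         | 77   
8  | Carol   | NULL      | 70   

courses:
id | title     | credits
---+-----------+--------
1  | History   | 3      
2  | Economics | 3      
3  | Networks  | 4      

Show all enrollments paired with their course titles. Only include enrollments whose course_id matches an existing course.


INNER JOIN keeps only enrollments rows whose course_id matches an id in courses. Walk through each enrollment:
  - enrollment 1 (Beth): course_id=1 -> matches History
  - enrollment 2 (Mia): course_id=1 -> matches History
  - enrollment 3 (Wendy): course_id=1 -> matches History
  - enrollment 4 (Eve): course_id=3 -> matches Networks
  - enrollment 5 (Sam): course_id=3 -> matches Networks
  - enrollment 6 (Olivia): course_id=2 -> matches Economics
  - enrollment 7 (Karen): course_id=1 -> matches History
  - enrollment 8 (Carol): course_id=NULL, no match -> dropped
So 1 of 8 rows is dropped.

SQL:
SELECT a.student, b.title AS course
FROM enrollments a
INNER JOIN courses b ON a.course_id = b.id

Result:
student | course   
--------+----------
Beth    | History  
Mia     | History  
Wendy   | History  
Eve     | Networks 
Sam     | Networks 
Olivia  | Economics
Karen   | History  


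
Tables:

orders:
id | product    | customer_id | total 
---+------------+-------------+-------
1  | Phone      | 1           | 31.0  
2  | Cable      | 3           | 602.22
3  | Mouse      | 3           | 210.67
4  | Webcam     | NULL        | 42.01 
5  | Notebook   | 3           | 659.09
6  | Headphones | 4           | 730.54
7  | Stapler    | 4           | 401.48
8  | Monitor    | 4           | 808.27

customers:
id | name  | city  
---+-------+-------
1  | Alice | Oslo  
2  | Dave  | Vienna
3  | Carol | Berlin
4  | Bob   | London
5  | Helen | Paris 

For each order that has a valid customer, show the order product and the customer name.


INNER JOIN keeps only orders rows whose customer_id matches an id in customers. Walk through each order:
  - order 1 (Phone): customer_id=1 -> matches Alice
  - order 2 (Cable): customer_id=3 -> matches Carol
  - order 3 (Mouse): customer_id=3 -> matches Carol
  - order 4 (Webcam): customer_id=NULL, no match -> dropped
  - order 5 (Notebook): customer_id=3 -> matches Carol
  - order 6 (Headphones): customer_id=4 -> matches Bob
  - order 7 (Stapler): customer_id=4 -> matches Bob
  - order 8 (Monitor): customer_id=4 -> matches Bob
So 1 of 8 rows is dropped.

SQL:
SELECT a.product, b.name AS customer
FROM orders a
INNER JOIN customers b ON a.customer_id = b.id

Result:
product    | customer
-----------+---------
Phone      | Alice   
Cable      | Carol   
Mouse      | Carol   
Notebook   | Carol   
Headphones | Bob     
Stapler    | Bob     
Monitor    | Bob     


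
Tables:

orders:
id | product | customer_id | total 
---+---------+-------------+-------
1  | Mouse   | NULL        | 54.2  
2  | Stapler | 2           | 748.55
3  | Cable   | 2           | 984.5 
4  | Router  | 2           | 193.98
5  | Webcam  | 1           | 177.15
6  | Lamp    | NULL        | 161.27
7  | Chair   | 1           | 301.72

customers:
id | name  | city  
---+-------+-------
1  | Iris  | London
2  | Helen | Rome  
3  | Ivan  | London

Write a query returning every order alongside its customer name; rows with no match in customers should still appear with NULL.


LEFT JOIN keeps every row from orders (the left table); where customer_id has no match in customers, the customer columns become NULL. Walk through each order:
  - order 1 (Mouse): customer_id=NULL, no match -> kept with NULL
  - order 2 (Stapler): customer_id=2 -> matches Helen
  - order 3 (Cable): customer_id=2 -> matches Helen
  - order 4 (Router): customer_id=2 -> matches Helen
  - order 5 (Webcam): customer_id=1 -> matches Iris
  - order 6 (Lamp): customer_id=NULL, no match -> kept with NULL
  - order 7 (Chair): customer_id=1 -> matches Iris
All 7 rows appear; 2 have NULL customer.

SQL:
SELECT a.product, b.name AS customer
FROM orders a
LEFT JOIN customers b ON a.customer_id = b.id

Result:
product | customer
--------+---------
Mouse   | NULL    
Stapler | Helen   
Cable   | Helen   
Router  | Helen   
Webcam  | Iris    
Lamp    | NULL    
Chair   | Iris    


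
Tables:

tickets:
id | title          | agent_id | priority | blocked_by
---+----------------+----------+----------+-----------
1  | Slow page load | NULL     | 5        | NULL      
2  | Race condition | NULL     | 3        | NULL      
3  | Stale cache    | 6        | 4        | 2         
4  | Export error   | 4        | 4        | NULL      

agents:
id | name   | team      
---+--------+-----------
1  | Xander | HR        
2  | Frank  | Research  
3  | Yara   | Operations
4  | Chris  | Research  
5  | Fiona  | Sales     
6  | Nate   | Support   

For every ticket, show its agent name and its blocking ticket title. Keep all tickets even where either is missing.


Two LEFT JOINs from the same base table tickets: one to agents via agent_id, one to tickets itself via blocked_by. Both are LEFT so every ticket is preserved.
Match against agents:
  - ticket 1 (Slow page load): agent_id=NULL, no match -> kept with NULL
  - ticket 2 (Race condition): agent_id=NULL, no match -> kept with NULL
  - ticket 3 (Stale cache): agent_id=6 -> matches Nate
  - ticket 4 (Export error): agent_id=4 -> matches Chris
Match against tickets (self):
  - ticket 1 (Slow page load): blocked_by=NULL -> NULL
  - ticket 2 (Race condition): blocked_by=NULL -> NULL
  - ticket 3 (Stale cache): blocked_by=2 -> Race condition
  - ticket 4 (Export error): blocked_by=NULL -> NULL

SQL:
SELECT a.title, b.name AS agent, c.title AS blocked_by
FROM tickets a
LEFT JOIN agents b ON a.agent_id = b.id
LEFT JOIN tickets c ON a.blocked_by = c.id

Result:
title          | agent | blocked_by    
---------------+-------+---------------
Slow page load | NULL  | NULL          
Race condition | NULL  | NULL          
Stale cache    | Nate  | Race condition
Export error   | Chris | NULL          


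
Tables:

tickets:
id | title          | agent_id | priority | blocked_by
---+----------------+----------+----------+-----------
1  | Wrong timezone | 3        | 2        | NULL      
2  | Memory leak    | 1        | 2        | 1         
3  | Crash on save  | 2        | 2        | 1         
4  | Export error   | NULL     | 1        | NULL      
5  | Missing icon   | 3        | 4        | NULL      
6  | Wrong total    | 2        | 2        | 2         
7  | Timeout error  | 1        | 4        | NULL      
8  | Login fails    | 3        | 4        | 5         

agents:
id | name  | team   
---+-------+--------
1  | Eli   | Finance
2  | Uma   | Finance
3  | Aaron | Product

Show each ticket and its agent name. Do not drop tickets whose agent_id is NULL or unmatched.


LEFT JOIN keeps every row from tickets (the left table); where agent_id has no match in agents, the agent columns become NULL. Walk through each ticket:
  - ticket 1 (Wrong timezone): agent_id=3 -> matches Aaron
  - ticket 2 (Memory leak): agent_id=1 -> matches Eli
  - ticket 3 (Crash on save): agent_id=2 -> matches Uma
  - ticket 4 (Export error): agent_id=NULL, no match -> kept with NULL
  - ticket 5 (Missing icon): agent_id=3 -> matches Aaron
  - ticket 6 (Wrong total): agent_id=2 -> matches Uma
  - ticket 7 (Timeout error): agent_id=1 -> matches Eli
  - ticket 8 (Login fails): agent_id=3 -> matches Aaron
All 8 rows appear; 1 has NULL agent.

SQL:
SELECT a.title, b.name AS agent
FROM tickets a
LEFT JOIN agents b ON a.agent_id = b.id

Result:
title          | agent
---------------+------
Wrong timezone | Aaron
Memory leak    | Eli  
Crash on save  | Uma  
Export error   | NULL 
Missing icon   | Aaron
Wrong total    | Uma  
Timeout error  | Eli  
Login fails    | Aaron


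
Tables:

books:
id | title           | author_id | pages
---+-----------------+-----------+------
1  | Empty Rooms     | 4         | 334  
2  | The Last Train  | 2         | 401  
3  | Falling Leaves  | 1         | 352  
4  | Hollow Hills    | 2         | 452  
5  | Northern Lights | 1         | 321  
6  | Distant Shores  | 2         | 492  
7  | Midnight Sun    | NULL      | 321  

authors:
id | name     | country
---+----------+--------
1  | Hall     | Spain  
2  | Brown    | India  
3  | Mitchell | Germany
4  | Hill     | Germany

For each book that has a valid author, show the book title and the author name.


INNER JOIN keeps only books rows whose author_id matches an id in authors. Walk through each book:
  - book 1 (Empty Rooms): author_id=4 -> matches Hill
  - book 2 (The Last Train): author_id=2 -> matches Brown
  - book 3 (Falling Leaves): author_id=1 -> matches Hall
  - book 4 (Hollow Hills): author_id=2 -> matches Brown
  - book 5 (Northern Lights): author_id=1 -> matches Hall
  - book 6 (Distant Shores): author_id=2 -> matches Brown
  - book 7 (Midnight Sun): author_id=NULL, no match -> dropped
So 1 of 7 rows is dropped.

SQL:
SELECT a.title, b.name AS author
FROM books a
INNER JOIN authors b ON a.author_id = b.id

Result:
title           | author
----------------+-------
Empty Rooms     | Hill  
The Last Train  | Brown 
Falling Leaves  | Hall  
Hollow Hills    | Brown 
Northern Lights | Hall  
Distant Shores  | Brown 


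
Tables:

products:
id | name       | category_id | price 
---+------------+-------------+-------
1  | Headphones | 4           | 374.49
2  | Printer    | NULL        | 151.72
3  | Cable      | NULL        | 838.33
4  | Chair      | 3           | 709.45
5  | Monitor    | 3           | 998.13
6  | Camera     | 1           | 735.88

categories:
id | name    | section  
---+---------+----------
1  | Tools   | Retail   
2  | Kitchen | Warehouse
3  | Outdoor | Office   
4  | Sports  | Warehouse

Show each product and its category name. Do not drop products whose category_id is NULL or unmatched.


LEFT JOIN keeps every row from products (the left table); where category_id has no match in categories, the category columns become NULL. Walk through each product:
  - product 1 (Headphones): category_id=4 -> matches Sports
  - product 2 (Printer): category_id=NULL, no match -> kept with NULL
  - product 3 (Cable): category_id=NULL, no match -> kept with NULL
  - product 4 (Chair): category_id=3 -> matches Outdoor
  - product 5 (Monitor): category_id=3 -> matches Outdoor
  - product 6 (Camera): category_id=1 -> matches Tools
All 6 rows appear; 2 have NULL category.

SQL:
SELECT a.name, b.name AS category
FROM products a
LEFT JOIN categories b ON a.category_id = b.id

Result:
name       | category
-----------+---------
Headphones | Sports  
Printer    | NULL    
Cable      | NULL    
Chair      | Outdoor 
Monitor    | Outdoor 
Camera     | Tools   


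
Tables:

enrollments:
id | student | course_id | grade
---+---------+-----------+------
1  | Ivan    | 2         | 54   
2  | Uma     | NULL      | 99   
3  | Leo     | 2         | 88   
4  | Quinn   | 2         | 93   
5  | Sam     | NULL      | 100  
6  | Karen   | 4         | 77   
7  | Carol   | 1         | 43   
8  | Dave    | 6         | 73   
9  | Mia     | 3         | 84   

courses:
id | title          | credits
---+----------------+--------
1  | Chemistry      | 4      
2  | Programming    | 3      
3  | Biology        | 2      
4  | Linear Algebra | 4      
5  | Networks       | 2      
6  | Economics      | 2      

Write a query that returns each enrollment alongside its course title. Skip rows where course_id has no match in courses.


INNER JOIN keeps only enrollments rows whose course_id matches an id in courses. Walk through each enrollment:
  - enrollment 1 (Ivan): course_id=2 -> matches Programming
  - enrollment 2 (Uma): course_id=NULL, no match -> dropped
  - enrollment 3 (Leo): course_id=2 -> matches Programming
  - enrollment 4 (Quinn): course_id=2 -> matches Programming
  - enrollment 5 (Sam): course_id=NULL, no match -> dropped
  - enrollment 6 (Karen): course_id=4 -> matches Linear Algebra
  - enrollment 7 (Carol): course_id=1 -> matches Chemistry
  - enrollment 8 (Dave): course_id=6 -> matches Economics
  - enrollment 9 (Mia): course_id=3 -> matches Biology
So 2 of 9 rows are dropped.

SQL:
SELECT a.student, b.title AS course
FROM enrollments a
INNER JOIN courses b ON a.course_id = b.id

Result:
student | course        
--------+---------------
Ivan    | Programming   
Leo     | Programming   
Quinn   | Programming   
Karen   | Linear Algebra
Carol   | Chemistry     
Dave    | Economics     
Mia     | Biology       


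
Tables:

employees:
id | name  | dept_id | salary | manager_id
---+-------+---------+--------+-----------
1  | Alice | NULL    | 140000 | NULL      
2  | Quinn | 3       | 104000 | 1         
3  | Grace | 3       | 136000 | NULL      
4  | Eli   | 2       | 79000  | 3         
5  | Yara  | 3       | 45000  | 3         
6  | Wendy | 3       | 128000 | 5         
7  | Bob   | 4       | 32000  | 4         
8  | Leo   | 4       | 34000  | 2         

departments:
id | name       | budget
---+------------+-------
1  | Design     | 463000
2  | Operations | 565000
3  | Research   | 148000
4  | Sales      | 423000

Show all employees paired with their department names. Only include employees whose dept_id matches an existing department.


INNER JOIN keeps only employees rows whose dept_id matches an id in departments. Walk through each employee:
  - employee 1 (Alice): dept_id=NULL, no match -> dropped
  - employee 2 (Quinn): dept_id=3 -> matches Research
  - employee 3 (Grace): dept_id=3 -> matches Research
  - employee 4 (Eli): dept_id=2 -> matches Operations
  - employee 5 (Yara): dept_id=3 -> matches Research
  - employee 6 (Wendy): dept_id=3 -> matches Research
  - employee 7 (Bob): dept_id=4 -> matches Sales
  - employee 8 (Leo): dept_id=4 -> matches Sales
So 1 of 8 rows is dropped.

SQL:
SELECT a.name, b.name AS department
FROM employees a
INNER JOIN departments b ON a.dept_id = b.id

Result:
name  | department
------+-----------
Quinn | Research  
Grace | Research  
Eli   | Operations
Yara  | Research  
Wendy | Research  
Bob   | Sales     
Leo   | Sales     


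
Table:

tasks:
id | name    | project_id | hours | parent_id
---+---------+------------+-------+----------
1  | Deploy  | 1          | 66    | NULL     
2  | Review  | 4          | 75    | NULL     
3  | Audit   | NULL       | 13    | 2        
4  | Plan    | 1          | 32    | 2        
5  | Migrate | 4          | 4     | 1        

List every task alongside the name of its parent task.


This is a self-join: tasks is joined to a second copy of itself, matching each row's parent_id to another row's id. Use LEFT JOIN so rows with parent_id=NULL are kept.
  - task 1 (Deploy): parent_id=NULL -> NULL
  - task 2 (Review): parent_id=NULL -> NULL
  - task 3 (Audit): parent_id=2 -> Review
  - task 4 (Plan): parent_id=2 -> Review
  - task 5 (Migrate): parent_id=1 -> Deploy

SQL:
SELECT a.name AS item, b.name AS parent
FROM tasks a
LEFT JOIN tasks b ON a.parent_id = b.id

Result:
item    | parent
--------+-------
Deploy  | NULL  
Review  | NULL  
Audit   | Review
Plan    | Review
Migrate | Deploy


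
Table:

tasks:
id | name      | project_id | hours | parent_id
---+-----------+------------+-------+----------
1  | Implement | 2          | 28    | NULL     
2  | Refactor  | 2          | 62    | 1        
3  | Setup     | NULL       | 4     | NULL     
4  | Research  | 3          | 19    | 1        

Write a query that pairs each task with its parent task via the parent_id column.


This is a self-join: tasks is joined to a second copy of itself, matching each row's parent_id to another row's id. Use LEFT JOIN so rows with parent_id=NULL are kept.
  - task 1 (Implement): parent_id=NULL -> NULL
  - task 2 (Refactor): parent_id=1 -> Implement
  - task 3 (Setup): parent_id=NULL -> NULL
  - task 4 (Research): parent_id=1 -> Implement

SQL:
SELECT a.name AS item, b.name AS parent
FROM tasks a
LEFT JOIN tasks b ON a.parent_id = b.id

Result:
item      | parent   
----------+----------
Implement | NULL     
Refactor  | Implement
Setup     | NULL     
Research  | Implement


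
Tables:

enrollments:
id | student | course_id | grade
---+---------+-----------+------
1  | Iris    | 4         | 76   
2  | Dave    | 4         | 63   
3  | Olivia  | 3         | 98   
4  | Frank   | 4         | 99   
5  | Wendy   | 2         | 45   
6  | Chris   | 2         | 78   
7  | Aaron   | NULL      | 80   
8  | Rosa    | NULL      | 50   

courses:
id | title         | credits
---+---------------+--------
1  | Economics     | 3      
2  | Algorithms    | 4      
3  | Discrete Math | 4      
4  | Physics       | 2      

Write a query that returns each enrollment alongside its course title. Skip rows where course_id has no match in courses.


INNER JOIN keeps only enrollments rows whose course_id matches an id in courses. Walk through each enrollment:
  - enrollment 1 (Iris): course_id=4 -> matches Physics
  - enrollment 2 (Dave): course_id=4 -> matches Physics
  - enrollment 3 (Olivia): course_id=3 -> matches Discrete Math
  - enrollment 4 (Frank): course_id=4 -> matches Physics
  - enrollment 5 (Wendy): course_id=2 -> matches Algorithms
  - enrollment 6 (Chris): course_id=2 -> matches Algorithms
  - enrollment 7 (Aaron): course_id=NULL, no match -> dropped
  - enrollment 8 (Rosa): course_id=NULL, no match -> dropped
So 2 of 8 rows are dropped.

SQL:
SELECT a.student, b.title AS course
FROM enrollments a
INNER JOIN courses b ON a.course_id = b.id

Result:
student | course       
--------+--------------
Iris    | Physics      
Dave    | Physics      
Olivia  | Discrete Math
Frank   | Physics      
Wendy   | Algorithms   
Chris   | Algorithms   


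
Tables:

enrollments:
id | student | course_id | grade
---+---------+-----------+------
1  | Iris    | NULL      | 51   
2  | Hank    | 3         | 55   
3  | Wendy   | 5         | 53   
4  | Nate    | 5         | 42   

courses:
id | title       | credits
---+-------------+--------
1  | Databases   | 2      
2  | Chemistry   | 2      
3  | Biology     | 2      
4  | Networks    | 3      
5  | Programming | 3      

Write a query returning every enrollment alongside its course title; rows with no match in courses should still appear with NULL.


LEFT JOIN keeps every row from enrollments (the left table); where course_id has no match in courses, the course columns become NULL. Walk through each enrollment:
  - enrollment 1 (Iris): course_id=NULL, no match -> kept with NULL
  - enrollment 2 (Hank): course_id=3 -> matches Biology
  - enrollment 3 (Wendy): course_id=5 -> matches Programming
  - enrollment 4 (Nate): course_id=5 -> matches Programming
All 4 rows appear; 1 has NULL course.

SQL:
SELECT a.student, b.title AS course
FROM enrollments a
LEFT JOIN courses b ON a.course_id = b.id

Result:
student | course     
--------+------------
Iris    | NULL       
Hank    | Biology    
Wendy   | Programming
Nate    | Programming


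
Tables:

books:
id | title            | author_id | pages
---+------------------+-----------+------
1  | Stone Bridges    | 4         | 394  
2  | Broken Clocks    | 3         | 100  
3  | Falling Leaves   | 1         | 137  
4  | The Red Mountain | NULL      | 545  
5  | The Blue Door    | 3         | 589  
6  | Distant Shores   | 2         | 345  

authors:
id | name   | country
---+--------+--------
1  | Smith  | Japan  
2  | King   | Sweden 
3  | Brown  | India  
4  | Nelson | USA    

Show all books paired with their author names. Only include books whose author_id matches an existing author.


INNER JOIN keeps only books rows whose author_id matches an id in authors. Walk through each book:
  - book 1 (Stone Bridges): author_id=4 -> matches Nelson
  - book 2 (Broken Clocks): author_id=3 -> matches Brown
  - book 3 (Falling Leaves): author_id=1 -> matches Smith
  - book 4 (The Red Mountain): author_id=NULL, no match -> dropped
  - book 5 (The Blue Door): author_id=3 -> matches Brown
  - book 6 (Distant Shores): author_id=2 -> matches King
So 1 of 6 rows is dropped.

SQL:
SELECT a.title, b.name AS author
FROM books a
INNER JOIN authors b ON a.author_id = b.id

Result:
title          | author
---------------+-------
Stone Bridges  | Nelson
Broken Clocks  | Brown 
Falling Leaves | Smith 
The Blue Door  | Brown 
Distant Shores | King  


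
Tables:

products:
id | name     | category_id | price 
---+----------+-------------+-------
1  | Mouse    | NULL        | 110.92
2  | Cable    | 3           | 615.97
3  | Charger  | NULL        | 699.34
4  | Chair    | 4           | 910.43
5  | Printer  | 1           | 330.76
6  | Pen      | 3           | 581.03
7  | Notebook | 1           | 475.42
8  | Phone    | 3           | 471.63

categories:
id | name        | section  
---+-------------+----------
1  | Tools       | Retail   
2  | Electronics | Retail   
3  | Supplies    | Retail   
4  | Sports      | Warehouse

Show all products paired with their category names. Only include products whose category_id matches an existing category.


INNER JOIN keeps only products rows whose category_id matches an id in categories. Walk through each product:
  - product 1 (Mouse): category_id=NULL, no match -> dropped
  - product 2 (Cable): category_id=3 -> matches Supplies
  - product 3 (Charger): category_id=NULL, no match -> dropped
  - product 4 (Chair): category_id=4 -> matches Sports
  - product 5 (Printer): category_id=1 -> matches Tools
  - product 6 (Pen): category_id=3 -> matches Supplies
  - product 7 (Notebook): category_id=1 -> matches Tools
  - product 8 (Phone): category_id=3 -> matches Supplies
So 2 of 8 rows are dropped.

SQL:
SELECT a.name, b.name AS category
FROM products a
INNER JOIN categories b ON a.category_id = b.id

Result:
name     | category
---------+---------
Cable    | Supplies
Chair    | Sports  
Printer  | Tools   
Pen      | Supplies
Notebook | Tools   
Phone    | Supplies


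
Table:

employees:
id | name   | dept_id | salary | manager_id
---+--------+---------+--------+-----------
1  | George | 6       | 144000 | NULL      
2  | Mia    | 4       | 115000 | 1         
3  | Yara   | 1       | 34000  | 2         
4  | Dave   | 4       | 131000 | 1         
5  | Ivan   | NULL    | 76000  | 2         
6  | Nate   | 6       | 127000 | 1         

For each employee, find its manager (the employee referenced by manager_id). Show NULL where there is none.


This is a self-join: employees is joined to a second copy of itself, matching each row's manager_id to another row's id. Use LEFT JOIN so rows with manager_id=NULL are kept.
  - employee 1 (George): manager_id=NULL -> NULL
  - employee 2 (Mia): manager_id=1 -> George
  - employee 3 (Yara): manager_id=2 -> Mia
  - employee 4 (Dave): manager_id=1 -> George
  - employee 5 (Ivan): manager_id=2 -> Mia
  - employee 6 (Nate): manager_id=1 -> George

SQL:
SELECT a.name AS item, b.name AS manager
FROM employees a
LEFT JOIN employees b ON a.manager_id = b.id

Result:
item   | manager
-------+--------
George | NULL   
Mia    | George 
Yara   | Mia    
Dave   | George 
Ivan   | Mia    
Nate   | George 


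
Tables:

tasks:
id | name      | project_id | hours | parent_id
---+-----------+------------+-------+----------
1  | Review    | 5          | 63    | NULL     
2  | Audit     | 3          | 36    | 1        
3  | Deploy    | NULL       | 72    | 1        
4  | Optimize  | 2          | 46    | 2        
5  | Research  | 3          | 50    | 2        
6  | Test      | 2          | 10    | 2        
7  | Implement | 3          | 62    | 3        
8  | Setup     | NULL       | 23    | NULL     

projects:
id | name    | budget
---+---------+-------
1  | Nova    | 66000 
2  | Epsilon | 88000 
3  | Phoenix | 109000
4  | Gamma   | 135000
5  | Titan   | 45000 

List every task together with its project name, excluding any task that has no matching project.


INNER JOIN keeps only tasks rows whose project_id matches an id in projects. Walk through each task:
  - task 1 (Review): project_id=5 -> matches Titan
  - task 2 (Audit): project_id=3 -> matches Phoenix
  - task 3 (Deploy): project_id=NULL, no match -> dropped
  - task 4 (Optimize): project_id=2 -> matches Epsilon
  - task 5 (Research): project_id=3 -> matches Phoenix
  - task 6 (Test): project_id=2 -> matches Epsilon
  - task 7 (Implement): project_id=3 -> matches Phoenix
  - task 8 (Setup): project_id=NULL, no match -> dropped
So 2 of 8 rows are dropped.

SQL:
SELECT a.name, b.name AS project
FROM tasks a
INNER JOIN projects b ON a.project_id = b.id

Result:
name      | project
----------+--------
Review    | Titan  
Audit     | Phoenix
Optimize  | Epsilon
Research  | Phoenix
Test      | Epsilon
Implement | Phoenix


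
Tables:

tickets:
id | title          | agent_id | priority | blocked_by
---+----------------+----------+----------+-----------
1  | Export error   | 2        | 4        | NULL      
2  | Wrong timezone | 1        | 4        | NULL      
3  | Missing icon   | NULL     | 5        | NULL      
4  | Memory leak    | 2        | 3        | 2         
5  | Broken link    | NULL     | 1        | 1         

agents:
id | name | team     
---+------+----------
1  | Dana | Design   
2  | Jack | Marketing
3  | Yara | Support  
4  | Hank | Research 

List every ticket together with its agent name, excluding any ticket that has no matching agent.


INNER JOIN keeps only tickets rows whose agent_id matches an id in agents. Walk through each ticket:
  - ticket 1 (Export error): agent_id=2 -> matches Jack
  - ticket 2 (Wrong timezone): agent_id=1 -> matches Dana
  - ticket 3 (Missing icon): agent_id=NULL, no match -> dropped
  - ticket 4 (Memory leak): agent_id=2 -> matches Jack
  - ticket 5 (Broken link): agent_id=NULL, no match -> dropped
So 2 of 5 rows are dropped.

SQL:
SELECT a.title, b.name AS agent
FROM tickets a
INNER JOIN agents b ON a.agent_id = b.id

Result:
title          | agent
---------------+------
Export error   | Jack 
Wrong timezone | Dana 
Memory leak    | Jack 


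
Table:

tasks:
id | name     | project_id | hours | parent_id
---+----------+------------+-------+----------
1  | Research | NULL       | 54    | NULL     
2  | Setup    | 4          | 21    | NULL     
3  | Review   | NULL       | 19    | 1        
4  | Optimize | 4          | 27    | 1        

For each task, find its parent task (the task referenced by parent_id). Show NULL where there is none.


This is a self-join: tasks is joined to a second copy of itself, matching each row's parent_id to another row's id. Use LEFT JOIN so rows with parent_id=NULL are kept.
  - task 1 (Research): parent_id=NULL -> NULL
  - task 2 (Setup): parent_id=NULL -> NULL
  - task 3 (Review): parent_id=1 -> Research
  - task 4 (Optimize): parent_id=1 -> Research

SQL:
SELECT a.name AS item, b.name AS parent
FROM tasks a
LEFT JOIN tasks b ON a.parent_id = b.id

Result:
item     | parent  
---------+---------
Research | NULL    
Setup    | NULL    
Review   | Research
Optimize | Research


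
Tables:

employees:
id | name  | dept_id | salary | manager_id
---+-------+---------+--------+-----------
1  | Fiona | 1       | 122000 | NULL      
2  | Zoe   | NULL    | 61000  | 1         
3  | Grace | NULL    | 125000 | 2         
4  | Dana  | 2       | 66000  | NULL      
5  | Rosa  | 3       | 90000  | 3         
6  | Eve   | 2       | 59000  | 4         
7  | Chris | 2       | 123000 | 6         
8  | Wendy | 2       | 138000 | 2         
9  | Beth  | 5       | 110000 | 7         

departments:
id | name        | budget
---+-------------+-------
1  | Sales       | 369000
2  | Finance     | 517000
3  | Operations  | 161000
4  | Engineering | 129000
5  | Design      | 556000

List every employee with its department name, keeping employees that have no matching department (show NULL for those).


LEFT JOIN keeps every row from employees (the left table); where dept_id has no match in departments, the department columns become NULL. Walk through each employee:
  - employee 1 (Fiona): dept_id=1 -> matches Sales
  - employee 2 (Zoe): dept_id=NULL, no match -> kept with NULL
  - employee 3 (Grace): dept_id=NULL, no match -> kept with NULL
  - employee 4 (Dana): dept_id=2 -> matches Finance
  - employee 5 (Rosa): dept_id=3 -> matches Operations
  - employee 6 (Eve): dept_id=2 -> matches Finance
  - employee 7 (Chris): dept_id=2 -> matches Finance
  - employee 8 (Wendy): dept_id=2 -> matches Finance
  - employee 9 (Beth): dept_id=5 -> matches Design
All 9 rows appear; 2 have NULL department.

SQL:
SELECT a.name, b.name AS department
FROM employees a
LEFT JOIN departments b ON a.dept_id = b.id

Result:
name  | department
------+-----------
Fiona | Sales     
Zoe   | NULL      
Grace | NULL      
Dana  | Finance   
Rosa  | Operations
Eve   | Finance   
Chris | Finance   
Wendy | Finance   
Beth  | Design    


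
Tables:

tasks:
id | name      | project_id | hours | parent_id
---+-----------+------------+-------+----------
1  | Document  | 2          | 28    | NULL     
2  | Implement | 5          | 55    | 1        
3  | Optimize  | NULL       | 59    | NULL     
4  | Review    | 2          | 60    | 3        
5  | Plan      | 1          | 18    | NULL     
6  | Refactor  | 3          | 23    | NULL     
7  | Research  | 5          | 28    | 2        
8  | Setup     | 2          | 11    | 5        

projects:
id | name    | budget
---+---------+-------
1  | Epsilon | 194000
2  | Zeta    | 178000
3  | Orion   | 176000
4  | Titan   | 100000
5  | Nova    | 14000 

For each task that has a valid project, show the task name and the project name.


INNER JOIN keeps only tasks rows whose project_id matches an id in projects. Walk through each task:
  - task 1 (Document): project_id=2 -> matches Zeta
  - task 2 (Implement): project_id=5 -> matches Nova
  - task 3 (Optimize): project_id=NULL, no match -> dropped
  - task 4 (Review): project_id=2 -> matches Zeta
  - task 5 (Plan): project_id=1 -> matches Epsilon
  - task 6 (Refactor): project_id=3 -> matches Orion
  - task 7 (Research): project_id=5 -> matches Nova
  - task 8 (Setup): project_id=2 -> matches Zeta
So 1 of 8 rows is dropped.

SQL:
SELECT a.name, b.name AS project
FROM tasks a
INNER JOIN projects b ON a.project_id = b.id

Result:
name      | project
----------+--------
Document  | Zeta   
Implement | Nova   
Review    | Zeta   
Plan      | Epsilon
Refactor  | Orion  
Research  | Nova   
Setup     | Zeta   


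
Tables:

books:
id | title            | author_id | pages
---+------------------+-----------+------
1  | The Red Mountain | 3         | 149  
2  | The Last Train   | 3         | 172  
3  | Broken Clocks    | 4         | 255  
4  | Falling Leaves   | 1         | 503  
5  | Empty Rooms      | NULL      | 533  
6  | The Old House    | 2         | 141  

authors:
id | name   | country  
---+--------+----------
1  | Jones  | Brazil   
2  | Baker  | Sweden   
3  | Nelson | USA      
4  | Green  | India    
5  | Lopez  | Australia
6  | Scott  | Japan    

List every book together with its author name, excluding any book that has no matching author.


INNER JOIN keeps only books rows whose author_id matches an id in authors. Walk through each book:
  - book 1 (The Red Mountain): author_id=3 -> matches Nelson
  - book 2 (The Last Train): author_id=3 -> matches Nelson
  - book 3 (Broken Clocks): author_id=4 -> matches Green
  - book 4 (Falling Leaves): author_id=1 -> matches Jones
  - book 5 (Empty Rooms): author_id=NULL, no match -> dropped
  - book 6 (The Old House): author_id=2 -> matches Baker
So 1 of 6 rows is dropped.

SQL:
SELECT a.title, b.name AS author
FROM books a
INNER JOIN authors b ON a.author_id = b.id

Result:
title            | author
-----------------+-------
The Red Mountain | Nelson
The Last Train   | Nelson
Broken Clocks    | Green 
Falling Leaves   | Jones 
The Old House    | Baker 


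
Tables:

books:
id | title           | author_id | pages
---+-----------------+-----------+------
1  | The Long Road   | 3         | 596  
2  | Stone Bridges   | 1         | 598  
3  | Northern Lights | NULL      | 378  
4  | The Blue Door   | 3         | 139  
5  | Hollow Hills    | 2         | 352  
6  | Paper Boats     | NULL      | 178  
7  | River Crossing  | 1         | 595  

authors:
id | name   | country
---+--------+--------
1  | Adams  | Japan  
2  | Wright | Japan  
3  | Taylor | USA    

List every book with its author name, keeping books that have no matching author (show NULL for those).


LEFT JOIN keeps every row from books (the left table); where author_id has no match in authors, the author columns become NULL. Walk through each book:
  - book 1 (The Long Road): author_id=3 -> matches Taylor
  - book 2 (Stone Bridges): author_id=1 -> matches Adams
  - book 3 (Northern Lights): author_id=NULL, no match -> kept with NULL
  - book 4 (The Blue Door): author_id=3 -> matches Taylor
  - book 5 (Hollow Hills): author_id=2 -> matches Wright
  - book 6 (Paper Boats): author_id=NULL, no match -> kept with NULL
  - book 7 (River Crossing): author_id=1 -> matches Adams
All 7 rows appear; 2 have NULL author.

SQL:
SELECT a.title, b.name AS author
FROM books a
LEFT JOIN authors b ON a.author_id = b.id

Result:
title           | author
----------------+-------
The Long Road   | Taylor
Stone Bridges   | Adams 
Northern Lights | NULL  
The Blue Door   | Taylor
Hollow Hills    | Wright
Paper Boats     | NULL  
River Crossing  | Adams 


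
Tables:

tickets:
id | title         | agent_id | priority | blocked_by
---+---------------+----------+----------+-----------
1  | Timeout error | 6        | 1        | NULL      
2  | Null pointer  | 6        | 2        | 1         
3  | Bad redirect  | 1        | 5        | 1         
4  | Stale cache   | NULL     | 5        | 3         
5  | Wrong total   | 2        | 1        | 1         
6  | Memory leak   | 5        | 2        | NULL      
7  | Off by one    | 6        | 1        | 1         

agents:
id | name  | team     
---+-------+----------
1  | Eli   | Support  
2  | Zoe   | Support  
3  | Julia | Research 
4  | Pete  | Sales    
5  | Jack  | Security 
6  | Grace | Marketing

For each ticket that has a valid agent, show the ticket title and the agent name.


INNER JOIN keeps only tickets rows whose agent_id matches an id in agents. Walk through each ticket:
  - ticket 1 (Timeout error): agent_id=6 -> matches Grace
  - ticket 2 (Null pointer): agent_id=6 -> matches Grace
  - ticket 3 (Bad redirect): agent_id=1 -> matches Eli
  - ticket 4 (Stale cache): agent_id=NULL, no match -> dropped
  - ticket 5 (Wrong total): agent_id=2 -> matches Zoe
  - ticket 6 (Memory leak): agent_id=5 -> matches Jack
  - ticket 7 (Off by one): agent_id=6 -> matches Grace
So 1 of 7 rows is dropped.

SQL:
SELECT a.title, b.name AS agent
FROM tickets a
INNER JOIN agents b ON a.agent_id = b.id

Result:
title         | agent
--------------+------
Timeout error | Grace
Null pointer  | Grace
Bad redirect  | Eli  
Wrong total   | Zoe  
Memory leak   | Jack 
Off by one    | Grace


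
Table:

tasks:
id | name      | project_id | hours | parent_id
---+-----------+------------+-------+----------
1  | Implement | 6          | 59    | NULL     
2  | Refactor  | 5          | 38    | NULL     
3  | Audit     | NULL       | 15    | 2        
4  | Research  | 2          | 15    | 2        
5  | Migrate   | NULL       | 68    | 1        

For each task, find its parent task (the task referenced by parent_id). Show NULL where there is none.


This is a self-join: tasks is joined to a second copy of itself, matching each row's parent_id to another row's id. Use LEFT JOIN so rows with parent_id=NULL are kept.
  - task 1 (Implement): parent_id=NULL -> NULL
  - task 2 (Refactor): parent_id=NULL -> NULL
  - task 3 (Audit): parent_id=2 -> Refactor
  - task 4 (Research): parent_id=2 -> Refactor
  - task 5 (Migrate): parent_id=1 -> Implement

SQL:
SELECT a.name AS item, b.name AS parent
FROM tasks a
LEFT JOIN tasks b ON a.parent_id = b.id

Result:
item      | parent   
----------+----------
Implement | NULL     
Refactor  | NULL     
Audit     | Refactor 
Research  | Refactor 
Migrate   | Implement


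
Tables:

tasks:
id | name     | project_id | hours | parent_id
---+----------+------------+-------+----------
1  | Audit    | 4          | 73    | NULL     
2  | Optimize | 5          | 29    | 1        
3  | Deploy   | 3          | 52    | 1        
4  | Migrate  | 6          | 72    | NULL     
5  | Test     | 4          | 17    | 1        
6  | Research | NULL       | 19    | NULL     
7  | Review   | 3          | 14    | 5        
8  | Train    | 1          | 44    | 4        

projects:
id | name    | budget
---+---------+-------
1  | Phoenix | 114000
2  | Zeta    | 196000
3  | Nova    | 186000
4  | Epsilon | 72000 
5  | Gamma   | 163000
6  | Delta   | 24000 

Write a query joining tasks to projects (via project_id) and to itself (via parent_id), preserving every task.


Two LEFT JOINs from the same base table tasks: one to projects via project_id, one to tasks itself via parent_id. Both are LEFT so every task is preserved.
Match against projects:
  - task 1 (Audit): project_id=4 -> matches Epsilon
  - task 2 (Optimize): project_id=5 -> matches Gamma
  - task 3 (Deploy): project_id=3 -> matches Nova
  - task 4 (Migrate): project_id=6 -> matches Delta
  - task 5 (Test): project_id=4 -> matches Epsilon
  - task 6 (Research): project_id=NULL, no match -> kept with NULL
  - task 7 (Review): project_id=3 -> matches Nova
  - task 8 (Train): project_id=1 -> matches Phoenix
Match against tasks (self):
  - task 1 (Audit): parent_id=NULL -> NULL
  - task 2 (Optimize): parent_id=1 -> Audit
  - task 3 (Deploy): parent_id=1 -> Audit
  - task 4 (Migrate): parent_id=NULL -> NULL
  - task 5 (Test): parent_id=1 -> Audit
  - task 6 (Research): parent_id=NULL -> NULL
  - task 7 (Review): parent_id=5 -> Test
  - task 8 (Train): parent_id=4 -> Migrate

SQL:
SELECT a.name, b.name AS project, c.name AS parent
FROM tasks a
LEFT JOIN projects b ON a.project_id = b.id
LEFT JOIN tasks c ON a.parent_id = c.id

Result:
name     | project | parent 
---------+---------+--------
Audit    | Epsilon | NULL   
Optimize | Gamma   | Audit  
Deploy   | Nova    | Audit  
Migrate  | Delta   | NULL   
Test     | Epsilon | Audit  
Research | NULL    | NULL   
Review   | Nova    | Test   
Train    | Phoenix | Migrate
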